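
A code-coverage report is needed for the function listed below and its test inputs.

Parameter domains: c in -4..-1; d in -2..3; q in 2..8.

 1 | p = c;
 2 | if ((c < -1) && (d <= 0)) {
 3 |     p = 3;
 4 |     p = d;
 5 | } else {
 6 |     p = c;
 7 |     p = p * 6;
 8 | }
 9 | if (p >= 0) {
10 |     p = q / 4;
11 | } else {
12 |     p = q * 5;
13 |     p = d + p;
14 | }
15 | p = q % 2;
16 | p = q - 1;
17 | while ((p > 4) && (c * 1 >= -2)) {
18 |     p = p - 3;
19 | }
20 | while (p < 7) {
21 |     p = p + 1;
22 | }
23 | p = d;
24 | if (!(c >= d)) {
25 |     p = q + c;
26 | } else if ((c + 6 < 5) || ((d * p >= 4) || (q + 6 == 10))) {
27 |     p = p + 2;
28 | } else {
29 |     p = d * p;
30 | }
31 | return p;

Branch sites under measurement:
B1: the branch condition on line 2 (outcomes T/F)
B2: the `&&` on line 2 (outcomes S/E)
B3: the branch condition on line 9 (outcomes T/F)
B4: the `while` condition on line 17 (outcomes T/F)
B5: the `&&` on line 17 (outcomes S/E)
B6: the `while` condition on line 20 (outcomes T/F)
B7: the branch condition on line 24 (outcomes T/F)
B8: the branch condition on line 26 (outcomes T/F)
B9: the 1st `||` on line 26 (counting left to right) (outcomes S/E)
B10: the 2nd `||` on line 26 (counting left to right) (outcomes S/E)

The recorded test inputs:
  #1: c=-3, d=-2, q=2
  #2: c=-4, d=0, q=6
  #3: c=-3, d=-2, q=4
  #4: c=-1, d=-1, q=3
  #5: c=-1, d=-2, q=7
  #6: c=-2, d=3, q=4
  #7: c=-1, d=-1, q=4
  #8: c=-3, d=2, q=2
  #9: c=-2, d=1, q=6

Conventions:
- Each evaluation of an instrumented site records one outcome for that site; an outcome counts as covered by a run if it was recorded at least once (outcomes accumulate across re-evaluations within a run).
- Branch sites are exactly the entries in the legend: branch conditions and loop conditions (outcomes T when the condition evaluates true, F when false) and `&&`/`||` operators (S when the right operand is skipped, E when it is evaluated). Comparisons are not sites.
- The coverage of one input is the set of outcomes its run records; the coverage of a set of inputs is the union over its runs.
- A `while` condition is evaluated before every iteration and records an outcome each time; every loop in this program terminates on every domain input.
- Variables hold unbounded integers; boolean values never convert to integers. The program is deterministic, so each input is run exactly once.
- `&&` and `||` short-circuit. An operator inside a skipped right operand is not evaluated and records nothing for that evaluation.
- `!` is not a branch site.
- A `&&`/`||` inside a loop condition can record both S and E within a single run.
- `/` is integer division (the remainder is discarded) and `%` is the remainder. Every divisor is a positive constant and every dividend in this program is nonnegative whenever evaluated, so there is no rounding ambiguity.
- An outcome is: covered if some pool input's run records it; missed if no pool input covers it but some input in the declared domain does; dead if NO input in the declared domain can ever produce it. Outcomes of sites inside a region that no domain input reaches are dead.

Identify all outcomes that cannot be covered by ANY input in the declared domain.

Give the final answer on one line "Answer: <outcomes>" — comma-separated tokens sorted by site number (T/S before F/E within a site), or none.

exhaustive pass over the 168-input domain:
  reachable outcomes have witnesses, e.g. B1=T (e.g. c=-4, d=-2, q=2), B1=F (e.g. c=-4, d=1, q=2), B2=S (e.g. c=-1, d=-2, q=2), B2=E (e.g. c=-4, d=-2, q=2)

Answer: none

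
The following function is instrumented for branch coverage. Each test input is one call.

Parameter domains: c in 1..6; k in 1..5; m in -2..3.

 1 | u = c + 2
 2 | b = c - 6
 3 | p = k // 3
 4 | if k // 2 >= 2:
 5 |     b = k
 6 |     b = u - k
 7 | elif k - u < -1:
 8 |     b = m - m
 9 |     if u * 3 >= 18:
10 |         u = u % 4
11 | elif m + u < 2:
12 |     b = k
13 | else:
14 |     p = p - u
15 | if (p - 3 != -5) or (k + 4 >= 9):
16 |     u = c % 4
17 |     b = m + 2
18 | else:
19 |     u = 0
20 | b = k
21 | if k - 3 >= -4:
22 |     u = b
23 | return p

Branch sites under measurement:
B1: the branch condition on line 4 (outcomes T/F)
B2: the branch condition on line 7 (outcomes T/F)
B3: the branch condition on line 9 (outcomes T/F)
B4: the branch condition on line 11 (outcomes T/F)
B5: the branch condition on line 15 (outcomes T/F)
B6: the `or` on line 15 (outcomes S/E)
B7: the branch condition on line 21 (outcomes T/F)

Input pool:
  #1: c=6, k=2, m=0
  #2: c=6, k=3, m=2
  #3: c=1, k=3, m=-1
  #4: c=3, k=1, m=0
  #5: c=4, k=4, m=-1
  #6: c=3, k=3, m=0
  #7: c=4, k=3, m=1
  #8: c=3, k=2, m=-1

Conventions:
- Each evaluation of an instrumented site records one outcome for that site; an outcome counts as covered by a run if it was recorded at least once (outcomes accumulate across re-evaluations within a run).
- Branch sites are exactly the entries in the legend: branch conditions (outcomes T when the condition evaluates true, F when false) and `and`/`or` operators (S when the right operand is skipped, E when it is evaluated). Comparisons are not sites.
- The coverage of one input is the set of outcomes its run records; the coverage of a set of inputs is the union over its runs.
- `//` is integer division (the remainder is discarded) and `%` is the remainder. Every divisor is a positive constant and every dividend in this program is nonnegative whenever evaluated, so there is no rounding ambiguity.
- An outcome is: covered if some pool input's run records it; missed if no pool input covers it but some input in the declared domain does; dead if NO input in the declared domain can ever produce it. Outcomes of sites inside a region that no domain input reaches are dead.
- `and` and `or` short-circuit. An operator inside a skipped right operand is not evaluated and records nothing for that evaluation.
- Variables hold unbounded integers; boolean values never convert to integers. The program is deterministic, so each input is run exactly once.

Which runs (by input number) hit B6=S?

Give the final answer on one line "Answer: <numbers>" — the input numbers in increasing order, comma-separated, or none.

input #1 (c=6, k=2, m=0): covers B6=S
input #2 (c=6, k=3, m=2): covers B6=S
input #3 (c=1, k=3, m=-1): misses B6=S
input #4 (c=3, k=1, m=0): covers B6=S
input #5 (c=4, k=4, m=-1): covers B6=S
input #6 (c=3, k=3, m=0): covers B6=S
input #7 (c=4, k=3, m=1): covers B6=S
input #8 (c=3, k=2, m=-1): covers B6=S

Answer: 1, 2, 4, 5, 6, 7, 8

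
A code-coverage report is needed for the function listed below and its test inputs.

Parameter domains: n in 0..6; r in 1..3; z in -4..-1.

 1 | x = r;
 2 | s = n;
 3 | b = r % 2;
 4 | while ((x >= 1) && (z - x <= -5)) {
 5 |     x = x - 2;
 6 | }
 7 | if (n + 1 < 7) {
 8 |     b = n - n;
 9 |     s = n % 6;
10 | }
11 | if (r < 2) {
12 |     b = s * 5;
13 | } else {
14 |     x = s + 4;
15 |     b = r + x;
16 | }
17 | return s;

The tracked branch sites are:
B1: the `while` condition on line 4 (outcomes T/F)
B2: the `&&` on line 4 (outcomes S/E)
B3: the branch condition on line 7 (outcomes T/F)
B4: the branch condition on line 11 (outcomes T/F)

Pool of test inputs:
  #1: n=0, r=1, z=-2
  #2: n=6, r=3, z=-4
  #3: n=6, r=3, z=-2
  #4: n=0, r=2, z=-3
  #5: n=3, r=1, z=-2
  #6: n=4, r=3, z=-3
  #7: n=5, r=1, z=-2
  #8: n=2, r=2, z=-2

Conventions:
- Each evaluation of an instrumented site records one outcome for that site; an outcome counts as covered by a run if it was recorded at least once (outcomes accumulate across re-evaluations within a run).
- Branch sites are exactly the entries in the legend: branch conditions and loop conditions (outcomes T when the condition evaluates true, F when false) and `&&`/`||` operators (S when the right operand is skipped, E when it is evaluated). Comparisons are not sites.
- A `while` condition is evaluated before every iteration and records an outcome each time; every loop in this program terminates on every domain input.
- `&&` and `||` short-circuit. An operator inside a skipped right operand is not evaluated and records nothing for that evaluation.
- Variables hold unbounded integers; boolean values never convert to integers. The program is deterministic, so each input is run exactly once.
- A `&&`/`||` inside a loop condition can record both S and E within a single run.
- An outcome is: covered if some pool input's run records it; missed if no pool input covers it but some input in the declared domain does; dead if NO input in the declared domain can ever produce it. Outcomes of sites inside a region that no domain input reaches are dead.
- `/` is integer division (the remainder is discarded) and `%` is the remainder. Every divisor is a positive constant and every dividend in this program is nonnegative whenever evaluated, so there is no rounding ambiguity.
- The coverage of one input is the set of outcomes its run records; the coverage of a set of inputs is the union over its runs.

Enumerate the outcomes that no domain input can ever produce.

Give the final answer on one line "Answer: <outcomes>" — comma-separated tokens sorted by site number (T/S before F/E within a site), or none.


checking every outcome against all 84 domain inputs:
  reachable outcomes have witnesses, e.g. B1=T (e.g. n=0, r=1, z=-4), B1=F (e.g. n=0, r=1, z=-4), B2=S (e.g. n=0, r=1, z=-4), B2=E (e.g. n=0, r=1, z=-4)
Answer: none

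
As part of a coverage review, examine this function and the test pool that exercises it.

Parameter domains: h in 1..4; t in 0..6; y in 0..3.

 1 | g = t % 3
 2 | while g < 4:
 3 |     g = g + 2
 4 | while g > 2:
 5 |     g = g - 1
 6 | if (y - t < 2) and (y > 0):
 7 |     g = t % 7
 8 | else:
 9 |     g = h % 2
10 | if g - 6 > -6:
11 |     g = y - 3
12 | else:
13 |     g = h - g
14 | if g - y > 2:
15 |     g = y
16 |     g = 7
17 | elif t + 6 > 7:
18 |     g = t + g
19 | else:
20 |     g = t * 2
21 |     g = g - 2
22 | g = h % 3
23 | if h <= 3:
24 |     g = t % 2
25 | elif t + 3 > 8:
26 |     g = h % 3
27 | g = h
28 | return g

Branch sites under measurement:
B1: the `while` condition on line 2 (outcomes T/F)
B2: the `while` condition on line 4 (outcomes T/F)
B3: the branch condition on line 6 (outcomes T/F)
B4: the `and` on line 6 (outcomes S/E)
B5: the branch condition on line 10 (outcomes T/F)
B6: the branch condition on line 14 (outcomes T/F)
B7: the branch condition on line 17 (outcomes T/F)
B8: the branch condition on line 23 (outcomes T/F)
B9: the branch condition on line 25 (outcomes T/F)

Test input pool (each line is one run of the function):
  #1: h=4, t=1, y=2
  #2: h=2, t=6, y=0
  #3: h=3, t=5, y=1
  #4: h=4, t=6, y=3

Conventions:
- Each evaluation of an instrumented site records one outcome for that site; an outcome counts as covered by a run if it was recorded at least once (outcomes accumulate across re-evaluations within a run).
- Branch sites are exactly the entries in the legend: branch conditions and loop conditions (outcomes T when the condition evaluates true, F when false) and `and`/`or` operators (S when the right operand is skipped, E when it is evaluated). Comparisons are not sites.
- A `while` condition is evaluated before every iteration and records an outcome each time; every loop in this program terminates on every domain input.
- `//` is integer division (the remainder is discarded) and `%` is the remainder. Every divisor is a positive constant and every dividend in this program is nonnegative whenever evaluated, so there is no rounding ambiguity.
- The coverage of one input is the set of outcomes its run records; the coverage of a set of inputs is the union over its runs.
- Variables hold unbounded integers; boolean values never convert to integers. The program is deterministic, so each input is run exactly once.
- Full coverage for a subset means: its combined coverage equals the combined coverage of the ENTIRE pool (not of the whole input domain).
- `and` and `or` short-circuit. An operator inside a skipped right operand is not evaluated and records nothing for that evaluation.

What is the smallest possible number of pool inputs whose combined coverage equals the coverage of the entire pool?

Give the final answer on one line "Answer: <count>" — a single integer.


#1 (h=4, t=1, y=2) -> B1->T, B1->T, B1->F, B2->T, B2->T, B2->T, B2->F, B4->E, B3->T, B5->T, B6->F, B7->F, B8->F, B9->F; covered: B1=T, B1=F, B2=T, B2=F, B3=T, B4=E, B5=T, B6=F, B7=F, B8=F, B9=F
#2 (h=2, t=6, y=0) -> B1->T, B1->T, B1->F, B2->T, B2->T, B2->F, B4->E, B3->F, B5->F, B6->F, B7->T, B8->T; covered: B1=T, B1=F, B2=T, B2=F, B3=F, B4=E, B5=F, B6=F, B7=T, B8=T
#3 (h=3, t=5, y=1) -> B1->T, B1->F, B2->T, B2->T, B2->F, B4->E, B3->T, B5->T, B6->F, B7->T, B8->T; covered: B1=T, B1=F, B2=T, B2=F, B3=T, B4=E, B5=T, B6=F, B7=T, B8=T
#4 (h=4, t=6, y=3) -> B1->T, B1->T, B1->F, B2->T, B2->T, B2->F, B4->E, B3->T, B5->T, B6->F, B7->T, B8->F, B9->T; covered: B1=T, B1=F, B2=T, B2=F, B3=T, B4=E, B5=T, B6=F, B7=T, B8=F, B9=T
pool-wide coverage (16 outcomes): B1=T, B1=F, B2=T, B2=F, B3=T, B3=F, B4=E, B5=T, B5=F, B6=F, B7=T, B7=F, B8=T, B8=F, B9=T, B9=F
no size-1 subset reaches all 16 outcomes (best union: 11/16)
no size-2 subset reaches all 16 outcomes (best union: 15/16)
at size 3, {1, 2, 4} reaches all 16 outcomes; every lexicographically earlier size-3 subset fails
Answer: 3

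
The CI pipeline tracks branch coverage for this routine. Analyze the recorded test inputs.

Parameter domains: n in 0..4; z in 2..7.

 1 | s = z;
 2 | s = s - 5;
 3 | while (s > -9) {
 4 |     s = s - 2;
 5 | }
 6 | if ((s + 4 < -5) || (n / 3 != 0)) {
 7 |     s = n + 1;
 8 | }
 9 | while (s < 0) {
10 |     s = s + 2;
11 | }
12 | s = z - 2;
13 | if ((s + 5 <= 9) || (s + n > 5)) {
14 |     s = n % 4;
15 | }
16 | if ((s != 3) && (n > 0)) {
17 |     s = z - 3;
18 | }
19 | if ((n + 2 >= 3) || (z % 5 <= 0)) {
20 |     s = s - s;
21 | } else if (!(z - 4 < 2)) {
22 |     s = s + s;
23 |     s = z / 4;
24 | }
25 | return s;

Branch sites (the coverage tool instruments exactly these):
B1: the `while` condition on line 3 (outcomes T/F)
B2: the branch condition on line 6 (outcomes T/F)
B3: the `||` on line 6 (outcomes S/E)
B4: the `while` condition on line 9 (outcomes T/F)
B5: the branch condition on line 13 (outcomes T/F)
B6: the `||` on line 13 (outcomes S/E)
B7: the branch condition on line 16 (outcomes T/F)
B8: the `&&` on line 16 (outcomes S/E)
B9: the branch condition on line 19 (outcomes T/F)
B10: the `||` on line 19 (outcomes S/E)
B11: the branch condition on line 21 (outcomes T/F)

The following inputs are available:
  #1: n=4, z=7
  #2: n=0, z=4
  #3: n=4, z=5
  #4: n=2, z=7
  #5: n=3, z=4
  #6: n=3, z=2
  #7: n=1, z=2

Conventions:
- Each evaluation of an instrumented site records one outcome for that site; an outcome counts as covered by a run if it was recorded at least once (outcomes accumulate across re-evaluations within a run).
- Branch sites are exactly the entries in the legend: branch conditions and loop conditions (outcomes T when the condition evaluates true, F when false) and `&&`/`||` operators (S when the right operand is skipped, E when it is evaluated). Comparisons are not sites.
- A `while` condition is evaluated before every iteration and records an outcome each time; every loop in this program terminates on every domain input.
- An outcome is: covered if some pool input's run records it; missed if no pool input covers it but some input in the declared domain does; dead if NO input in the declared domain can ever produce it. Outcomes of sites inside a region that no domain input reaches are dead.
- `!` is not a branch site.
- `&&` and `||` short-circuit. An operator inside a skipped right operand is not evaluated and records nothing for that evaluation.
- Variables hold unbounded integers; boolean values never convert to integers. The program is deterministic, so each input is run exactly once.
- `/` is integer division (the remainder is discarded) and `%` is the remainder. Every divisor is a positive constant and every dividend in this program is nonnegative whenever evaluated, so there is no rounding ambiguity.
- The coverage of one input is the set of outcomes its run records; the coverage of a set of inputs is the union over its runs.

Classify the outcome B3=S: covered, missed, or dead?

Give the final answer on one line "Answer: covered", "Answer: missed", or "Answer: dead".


B3=S is recorded by pool input(s) 1, 3, 4 -> covered
Answer: covered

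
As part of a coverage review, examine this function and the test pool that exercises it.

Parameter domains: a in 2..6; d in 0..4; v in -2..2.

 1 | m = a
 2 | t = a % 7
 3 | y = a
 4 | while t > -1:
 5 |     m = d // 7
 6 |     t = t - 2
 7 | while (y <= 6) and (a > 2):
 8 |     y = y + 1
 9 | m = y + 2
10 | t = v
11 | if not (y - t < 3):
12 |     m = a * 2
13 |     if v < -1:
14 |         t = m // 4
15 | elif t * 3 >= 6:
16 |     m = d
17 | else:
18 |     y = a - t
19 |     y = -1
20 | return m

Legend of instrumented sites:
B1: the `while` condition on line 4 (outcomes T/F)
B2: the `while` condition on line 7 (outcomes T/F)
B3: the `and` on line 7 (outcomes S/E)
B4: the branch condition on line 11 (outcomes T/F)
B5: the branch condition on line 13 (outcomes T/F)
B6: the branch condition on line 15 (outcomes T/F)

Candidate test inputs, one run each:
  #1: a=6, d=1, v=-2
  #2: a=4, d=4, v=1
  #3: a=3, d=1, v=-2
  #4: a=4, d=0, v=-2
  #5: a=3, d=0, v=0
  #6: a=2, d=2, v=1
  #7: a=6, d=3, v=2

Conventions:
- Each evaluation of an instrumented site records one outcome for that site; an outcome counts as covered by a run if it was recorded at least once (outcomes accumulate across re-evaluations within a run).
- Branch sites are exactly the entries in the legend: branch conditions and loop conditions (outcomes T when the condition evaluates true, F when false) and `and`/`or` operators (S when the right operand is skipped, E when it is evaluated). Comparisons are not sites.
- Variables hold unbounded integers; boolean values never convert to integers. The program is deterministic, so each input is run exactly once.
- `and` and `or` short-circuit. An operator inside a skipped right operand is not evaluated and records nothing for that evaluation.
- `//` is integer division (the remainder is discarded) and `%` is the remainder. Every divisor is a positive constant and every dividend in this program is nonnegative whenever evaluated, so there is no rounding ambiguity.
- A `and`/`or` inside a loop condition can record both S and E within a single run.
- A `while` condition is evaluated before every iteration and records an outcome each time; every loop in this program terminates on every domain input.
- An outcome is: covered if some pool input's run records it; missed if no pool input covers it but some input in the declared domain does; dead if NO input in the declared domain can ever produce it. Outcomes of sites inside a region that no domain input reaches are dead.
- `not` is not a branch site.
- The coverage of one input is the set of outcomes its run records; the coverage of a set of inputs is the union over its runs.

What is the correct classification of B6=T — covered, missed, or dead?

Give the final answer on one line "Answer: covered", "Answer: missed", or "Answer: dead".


no pool input records B6=T
but domain input (a=2, d=0, v=2) does record it -> reachable, so missed
Answer: missed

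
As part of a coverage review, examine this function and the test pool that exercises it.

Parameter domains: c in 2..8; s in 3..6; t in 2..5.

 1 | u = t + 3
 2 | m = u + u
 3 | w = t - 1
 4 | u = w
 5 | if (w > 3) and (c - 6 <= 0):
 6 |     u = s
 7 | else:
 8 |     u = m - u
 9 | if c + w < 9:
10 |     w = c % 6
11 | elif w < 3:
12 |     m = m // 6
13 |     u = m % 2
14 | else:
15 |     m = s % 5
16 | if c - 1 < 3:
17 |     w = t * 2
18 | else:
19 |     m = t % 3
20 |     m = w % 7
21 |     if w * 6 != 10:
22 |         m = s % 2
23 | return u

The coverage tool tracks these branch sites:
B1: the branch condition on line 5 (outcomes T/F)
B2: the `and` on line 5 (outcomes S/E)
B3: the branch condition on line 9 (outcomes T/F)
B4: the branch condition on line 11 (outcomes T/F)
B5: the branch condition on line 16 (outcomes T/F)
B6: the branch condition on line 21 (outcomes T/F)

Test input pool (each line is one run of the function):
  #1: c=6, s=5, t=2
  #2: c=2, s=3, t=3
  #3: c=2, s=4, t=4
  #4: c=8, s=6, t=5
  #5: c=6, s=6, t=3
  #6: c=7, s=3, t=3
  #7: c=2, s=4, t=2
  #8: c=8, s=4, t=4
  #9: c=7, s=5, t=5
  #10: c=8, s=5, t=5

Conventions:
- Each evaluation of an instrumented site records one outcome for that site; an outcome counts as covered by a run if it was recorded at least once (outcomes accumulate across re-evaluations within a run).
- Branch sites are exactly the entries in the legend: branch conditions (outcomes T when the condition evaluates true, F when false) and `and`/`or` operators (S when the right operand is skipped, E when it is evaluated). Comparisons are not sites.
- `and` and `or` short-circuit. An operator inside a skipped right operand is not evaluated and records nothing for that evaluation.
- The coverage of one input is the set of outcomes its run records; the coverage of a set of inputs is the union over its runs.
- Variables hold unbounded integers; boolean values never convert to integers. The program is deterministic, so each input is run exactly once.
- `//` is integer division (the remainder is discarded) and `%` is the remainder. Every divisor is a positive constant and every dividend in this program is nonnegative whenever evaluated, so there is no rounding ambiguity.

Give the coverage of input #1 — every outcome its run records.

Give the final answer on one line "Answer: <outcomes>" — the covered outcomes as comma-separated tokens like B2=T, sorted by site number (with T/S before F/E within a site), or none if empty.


Event log for input #1 (c=6, s=5, t=2):
  B2->S, B1->F, B3->T, B5->F, B6->T
collecting distinct outcomes: B1=F, B2=S, B3=T, B5=F, B6=T
Answer: B1=F, B2=S, B3=T, B5=F, B6=T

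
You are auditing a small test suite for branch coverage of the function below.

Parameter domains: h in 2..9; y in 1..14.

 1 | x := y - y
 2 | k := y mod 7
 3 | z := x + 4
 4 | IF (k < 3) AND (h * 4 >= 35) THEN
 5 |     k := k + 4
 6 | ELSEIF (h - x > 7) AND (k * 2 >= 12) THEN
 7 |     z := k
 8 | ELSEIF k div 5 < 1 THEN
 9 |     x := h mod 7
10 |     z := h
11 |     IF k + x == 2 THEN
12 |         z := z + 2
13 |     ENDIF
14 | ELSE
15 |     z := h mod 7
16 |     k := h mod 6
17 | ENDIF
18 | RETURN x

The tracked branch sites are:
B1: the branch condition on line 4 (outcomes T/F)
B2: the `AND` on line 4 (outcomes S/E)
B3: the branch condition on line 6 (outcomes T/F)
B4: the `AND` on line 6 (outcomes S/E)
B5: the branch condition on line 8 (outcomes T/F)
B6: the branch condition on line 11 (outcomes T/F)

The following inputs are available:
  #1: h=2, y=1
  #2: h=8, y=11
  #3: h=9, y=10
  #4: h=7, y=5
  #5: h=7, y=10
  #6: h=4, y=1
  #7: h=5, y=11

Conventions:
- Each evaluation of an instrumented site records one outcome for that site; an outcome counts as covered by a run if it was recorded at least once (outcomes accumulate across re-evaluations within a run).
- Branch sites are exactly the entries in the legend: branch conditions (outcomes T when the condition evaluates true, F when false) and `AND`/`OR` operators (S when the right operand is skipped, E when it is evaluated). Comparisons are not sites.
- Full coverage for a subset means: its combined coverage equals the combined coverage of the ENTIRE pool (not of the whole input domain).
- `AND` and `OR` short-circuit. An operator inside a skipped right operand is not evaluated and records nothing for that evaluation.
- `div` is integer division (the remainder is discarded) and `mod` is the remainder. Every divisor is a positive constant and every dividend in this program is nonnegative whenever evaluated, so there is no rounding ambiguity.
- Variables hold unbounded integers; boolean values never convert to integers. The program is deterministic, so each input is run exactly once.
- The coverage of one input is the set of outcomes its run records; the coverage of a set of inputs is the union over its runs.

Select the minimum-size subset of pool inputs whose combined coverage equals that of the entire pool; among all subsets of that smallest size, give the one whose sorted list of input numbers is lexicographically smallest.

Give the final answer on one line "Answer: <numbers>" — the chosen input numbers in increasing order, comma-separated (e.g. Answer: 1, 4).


input #1, h=2, y=1: events B2->E, B1->F, B4->S, B3->F, B5->T, B6->F; outcomes B1=F, B2=E, B3=F, B4=S, B5=T, B6=F
input #2, h=8, y=11: events B2->S, B1->F, B4->E, B3->F, B5->T, B6->F; outcomes B1=F, B2=S, B3=F, B4=E, B5=T, B6=F
input #3, h=9, y=10: events B2->S, B1->F, B4->E, B3->F, B5->T, B6->F; outcomes B1=F, B2=S, B3=F, B4=E, B5=T, B6=F
input #4, h=7, y=5: events B2->S, B1->F, B4->S, B3->F, B5->F; outcomes B1=F, B2=S, B3=F, B4=S, B5=F
input #5, h=7, y=10: events B2->S, B1->F, B4->S, B3->F, B5->T, B6->F; outcomes B1=F, B2=S, B3=F, B4=S, B5=T, B6=F
input #6, h=4, y=1: events B2->E, B1->F, B4->S, B3->F, B5->T, B6->F; outcomes B1=F, B2=E, B3=F, B4=S, B5=T, B6=F
input #7, h=5, y=11: events B2->S, B1->F, B4->S, B3->F, B5->T, B6->F; outcomes B1=F, B2=S, B3=F, B4=S, B5=T, B6=F
the full pool covers 9 outcomes: B1=F, B2=S, B2=E, B3=F, B4=S, B4=E, B5=T, B5=F, B6=F
every size-1 subset falls short of the 9 outcomes (best: 6/9)
every size-2 subset falls short of the 9 outcomes (best: 8/9)
inputs {1, 2, 4} (size 3) cover everything; no size-3 subset with a lexicographically smaller index list covers all 9
Answer: 1, 2, 4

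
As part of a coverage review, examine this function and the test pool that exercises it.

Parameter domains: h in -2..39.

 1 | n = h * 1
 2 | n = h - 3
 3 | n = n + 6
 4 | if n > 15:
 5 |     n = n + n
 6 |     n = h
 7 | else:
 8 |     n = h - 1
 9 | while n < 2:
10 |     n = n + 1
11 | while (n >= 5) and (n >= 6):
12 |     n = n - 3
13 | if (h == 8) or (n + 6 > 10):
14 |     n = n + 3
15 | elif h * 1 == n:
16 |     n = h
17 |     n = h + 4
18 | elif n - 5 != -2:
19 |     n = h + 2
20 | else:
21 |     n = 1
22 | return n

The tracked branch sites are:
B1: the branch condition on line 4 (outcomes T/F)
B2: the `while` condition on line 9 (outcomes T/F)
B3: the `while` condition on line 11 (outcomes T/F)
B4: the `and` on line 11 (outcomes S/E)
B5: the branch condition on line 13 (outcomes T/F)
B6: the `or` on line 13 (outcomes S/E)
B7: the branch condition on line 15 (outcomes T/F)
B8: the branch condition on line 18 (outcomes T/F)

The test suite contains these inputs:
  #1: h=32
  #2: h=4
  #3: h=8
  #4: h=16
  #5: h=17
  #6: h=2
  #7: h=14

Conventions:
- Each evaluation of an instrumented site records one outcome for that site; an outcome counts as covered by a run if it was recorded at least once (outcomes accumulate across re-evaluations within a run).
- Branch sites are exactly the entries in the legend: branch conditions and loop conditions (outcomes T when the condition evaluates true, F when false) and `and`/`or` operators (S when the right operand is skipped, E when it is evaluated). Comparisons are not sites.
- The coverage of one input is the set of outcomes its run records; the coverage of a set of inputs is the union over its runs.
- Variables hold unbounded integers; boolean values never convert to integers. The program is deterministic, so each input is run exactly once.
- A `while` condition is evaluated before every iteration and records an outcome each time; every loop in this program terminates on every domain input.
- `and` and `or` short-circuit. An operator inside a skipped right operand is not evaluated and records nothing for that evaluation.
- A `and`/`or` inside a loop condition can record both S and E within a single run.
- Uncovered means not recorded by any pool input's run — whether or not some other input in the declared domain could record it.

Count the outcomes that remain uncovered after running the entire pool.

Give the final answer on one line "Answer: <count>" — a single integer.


#1 (h=32) -> B1->T, B2->F, B4->E, B3->T, B4->E, B3->T, B4->E, B3->T, B4->E, B3->T, B4->E, B3->T, B4->E, B3->T, ...; covered: B1=T, B2=F, B3=T, B3=F, B4=E, B5=T, B6=E
#2 (h=4) -> B1->F, B2->F, B4->S, B3->F, B6->E, B5->F, B7->F, B8->F; covered: B1=F, B2=F, B3=F, B4=S, B5=F, B6=E, B7=F, B8=F
#3 (h=8) -> B1->F, B2->F, B4->E, B3->T, B4->S, B3->F, B6->S, B5->T; covered: B1=F, B2=F, B3=T, B3=F, B4=S, B4=E, B5=T, B6=S
#4 (h=16) -> B1->T, B2->F, B4->E, B3->T, B4->E, B3->T, B4->E, B3->T, B4->E, B3->T, B4->S, B3->F, B6->E, B5->F, ...; covered: B1=T, B2=F, B3=T, B3=F, B4=S, B4=E, B5=F, B6=E, B7=F, B8=T
#5 (h=17) -> B1->T, B2->F, B4->E, B3->T, B4->E, B3->T, B4->E, B3->T, B4->E, B3->T, B4->E, B3->F, B6->E, B5->T; covered: B1=T, B2=F, B3=T, B3=F, B4=E, B5=T, B6=E
#6 (h=2) -> B1->F, B2->T, B2->F, B4->S, B3->F, B6->E, B5->F, B7->T; covered: B1=F, B2=T, B2=F, B3=F, B4=S, B5=F, B6=E, B7=T
#7 (h=14) -> B1->T, B2->F, B4->E, B3->T, B4->E, B3->T, B4->E, B3->T, B4->E, B3->F, B6->E, B5->T; covered: B1=T, B2=F, B3=T, B3=F, B4=E, B5=T, B6=E
union over the pool: B1=T, B1=F, B2=T, B2=F, B3=T, B3=F, B4=S, B4=E, B5=T, B5=F, B6=S, B6=E, B7=T, B7=F, B8=T, B8=F
uncovered (0 of 16): none
Answer: 0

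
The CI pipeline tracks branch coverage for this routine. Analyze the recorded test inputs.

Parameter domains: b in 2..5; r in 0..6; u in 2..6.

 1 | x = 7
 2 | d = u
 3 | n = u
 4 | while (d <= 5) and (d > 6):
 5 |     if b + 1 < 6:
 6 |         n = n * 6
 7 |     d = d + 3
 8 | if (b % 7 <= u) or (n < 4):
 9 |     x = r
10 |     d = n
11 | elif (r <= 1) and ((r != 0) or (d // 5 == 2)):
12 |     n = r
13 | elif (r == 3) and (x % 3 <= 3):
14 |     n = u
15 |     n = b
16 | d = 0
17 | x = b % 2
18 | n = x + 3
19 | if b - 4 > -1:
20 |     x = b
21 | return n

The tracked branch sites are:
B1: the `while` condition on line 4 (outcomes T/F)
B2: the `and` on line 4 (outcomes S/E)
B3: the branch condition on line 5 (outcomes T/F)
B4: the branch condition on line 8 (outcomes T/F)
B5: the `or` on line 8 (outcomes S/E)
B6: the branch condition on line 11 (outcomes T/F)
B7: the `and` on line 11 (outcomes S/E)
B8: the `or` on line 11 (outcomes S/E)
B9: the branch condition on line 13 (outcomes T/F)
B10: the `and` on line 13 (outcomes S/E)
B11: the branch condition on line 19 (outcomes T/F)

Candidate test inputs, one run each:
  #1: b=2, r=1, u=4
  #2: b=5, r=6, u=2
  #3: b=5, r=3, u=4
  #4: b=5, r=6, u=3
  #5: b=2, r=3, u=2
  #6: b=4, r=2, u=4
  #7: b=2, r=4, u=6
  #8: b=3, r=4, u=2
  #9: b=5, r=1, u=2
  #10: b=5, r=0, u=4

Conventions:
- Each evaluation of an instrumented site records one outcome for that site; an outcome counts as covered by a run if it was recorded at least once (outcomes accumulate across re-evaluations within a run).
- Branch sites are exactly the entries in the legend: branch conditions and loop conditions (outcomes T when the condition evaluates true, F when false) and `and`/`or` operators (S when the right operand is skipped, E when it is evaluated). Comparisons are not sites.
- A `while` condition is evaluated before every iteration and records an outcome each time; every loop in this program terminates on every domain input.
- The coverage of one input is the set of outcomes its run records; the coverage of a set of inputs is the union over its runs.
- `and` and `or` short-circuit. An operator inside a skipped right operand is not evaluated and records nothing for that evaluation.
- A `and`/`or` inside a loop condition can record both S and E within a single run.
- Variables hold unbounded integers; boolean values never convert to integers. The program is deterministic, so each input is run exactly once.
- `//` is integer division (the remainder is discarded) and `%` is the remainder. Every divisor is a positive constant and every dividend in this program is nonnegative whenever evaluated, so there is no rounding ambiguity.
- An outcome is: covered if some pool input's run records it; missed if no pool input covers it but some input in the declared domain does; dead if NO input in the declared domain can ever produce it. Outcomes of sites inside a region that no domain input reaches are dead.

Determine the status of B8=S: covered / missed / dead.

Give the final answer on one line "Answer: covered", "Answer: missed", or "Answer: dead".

no pool input records B8=S
but domain input (b=5, r=1, u=4) does record it -> reachable, so missed

Answer: missed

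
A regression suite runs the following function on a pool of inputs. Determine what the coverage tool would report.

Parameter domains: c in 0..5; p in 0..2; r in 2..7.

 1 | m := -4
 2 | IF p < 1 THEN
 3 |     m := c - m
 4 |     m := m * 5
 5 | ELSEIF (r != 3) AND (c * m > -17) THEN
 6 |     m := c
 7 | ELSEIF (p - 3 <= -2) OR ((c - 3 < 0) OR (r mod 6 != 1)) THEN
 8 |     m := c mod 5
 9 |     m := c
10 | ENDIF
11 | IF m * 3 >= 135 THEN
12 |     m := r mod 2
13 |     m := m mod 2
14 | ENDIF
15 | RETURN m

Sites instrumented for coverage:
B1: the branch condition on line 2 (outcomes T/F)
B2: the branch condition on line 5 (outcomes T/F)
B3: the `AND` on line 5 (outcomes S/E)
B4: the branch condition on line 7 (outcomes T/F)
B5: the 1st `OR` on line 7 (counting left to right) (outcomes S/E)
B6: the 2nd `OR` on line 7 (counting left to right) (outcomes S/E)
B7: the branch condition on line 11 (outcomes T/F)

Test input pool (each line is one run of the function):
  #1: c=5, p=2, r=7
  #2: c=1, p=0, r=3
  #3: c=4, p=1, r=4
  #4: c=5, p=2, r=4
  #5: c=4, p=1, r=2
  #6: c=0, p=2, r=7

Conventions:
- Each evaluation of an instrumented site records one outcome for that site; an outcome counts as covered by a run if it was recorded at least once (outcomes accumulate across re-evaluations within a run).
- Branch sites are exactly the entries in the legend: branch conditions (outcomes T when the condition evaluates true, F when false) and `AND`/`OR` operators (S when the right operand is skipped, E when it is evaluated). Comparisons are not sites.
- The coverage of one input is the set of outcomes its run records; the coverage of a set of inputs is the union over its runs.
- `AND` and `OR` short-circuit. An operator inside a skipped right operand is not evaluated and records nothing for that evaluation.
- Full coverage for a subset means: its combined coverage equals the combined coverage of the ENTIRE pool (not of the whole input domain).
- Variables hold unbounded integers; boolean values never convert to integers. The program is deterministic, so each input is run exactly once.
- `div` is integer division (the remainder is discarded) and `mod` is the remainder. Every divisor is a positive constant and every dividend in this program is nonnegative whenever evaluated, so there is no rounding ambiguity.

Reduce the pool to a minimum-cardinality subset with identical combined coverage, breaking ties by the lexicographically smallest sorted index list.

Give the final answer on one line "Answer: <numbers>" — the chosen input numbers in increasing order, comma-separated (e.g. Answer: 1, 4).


#1 (c=5, p=2, r=7) -> B1->F, B3->E, B2->F, B5->E, B6->E, B4->F, B7->F; covered: B1=F, B2=F, B3=E, B4=F, B5=E, B6=E, B7=F
#2 (c=1, p=0, r=3) -> B1->T, B7->F; covered: B1=T, B7=F
#3 (c=4, p=1, r=4) -> B1->F, B3->E, B2->T, B7->F; covered: B1=F, B2=T, B3=E, B7=F
#4 (c=5, p=2, r=4) -> B1->F, B3->E, B2->F, B5->E, B6->E, B4->T, B7->F; covered: B1=F, B2=F, B3=E, B4=T, B5=E, B6=E, B7=F
#5 (c=4, p=1, r=2) -> B1->F, B3->E, B2->T, B7->F; covered: B1=F, B2=T, B3=E, B7=F
#6 (c=0, p=2, r=7) -> B1->F, B3->E, B2->T, B7->F; covered: B1=F, B2=T, B3=E, B7=F
together the pool reaches 10 outcomes: B1=T, B1=F, B2=T, B2=F, B3=E, B4=T, B4=F, B5=E, B6=E, B7=F
checked all size-1 subsets: none covers 10 outcomes (max 7/10)
checked all size-2 subsets: none covers 10 outcomes (max 8/10)
checked all size-3 subsets: none covers 10 outcomes (max 9/10)
at size 4, {1, 2, 3, 4} reaches all 10 outcomes; every lexicographically earlier size-4 subset fails
Answer: 1, 2, 3, 4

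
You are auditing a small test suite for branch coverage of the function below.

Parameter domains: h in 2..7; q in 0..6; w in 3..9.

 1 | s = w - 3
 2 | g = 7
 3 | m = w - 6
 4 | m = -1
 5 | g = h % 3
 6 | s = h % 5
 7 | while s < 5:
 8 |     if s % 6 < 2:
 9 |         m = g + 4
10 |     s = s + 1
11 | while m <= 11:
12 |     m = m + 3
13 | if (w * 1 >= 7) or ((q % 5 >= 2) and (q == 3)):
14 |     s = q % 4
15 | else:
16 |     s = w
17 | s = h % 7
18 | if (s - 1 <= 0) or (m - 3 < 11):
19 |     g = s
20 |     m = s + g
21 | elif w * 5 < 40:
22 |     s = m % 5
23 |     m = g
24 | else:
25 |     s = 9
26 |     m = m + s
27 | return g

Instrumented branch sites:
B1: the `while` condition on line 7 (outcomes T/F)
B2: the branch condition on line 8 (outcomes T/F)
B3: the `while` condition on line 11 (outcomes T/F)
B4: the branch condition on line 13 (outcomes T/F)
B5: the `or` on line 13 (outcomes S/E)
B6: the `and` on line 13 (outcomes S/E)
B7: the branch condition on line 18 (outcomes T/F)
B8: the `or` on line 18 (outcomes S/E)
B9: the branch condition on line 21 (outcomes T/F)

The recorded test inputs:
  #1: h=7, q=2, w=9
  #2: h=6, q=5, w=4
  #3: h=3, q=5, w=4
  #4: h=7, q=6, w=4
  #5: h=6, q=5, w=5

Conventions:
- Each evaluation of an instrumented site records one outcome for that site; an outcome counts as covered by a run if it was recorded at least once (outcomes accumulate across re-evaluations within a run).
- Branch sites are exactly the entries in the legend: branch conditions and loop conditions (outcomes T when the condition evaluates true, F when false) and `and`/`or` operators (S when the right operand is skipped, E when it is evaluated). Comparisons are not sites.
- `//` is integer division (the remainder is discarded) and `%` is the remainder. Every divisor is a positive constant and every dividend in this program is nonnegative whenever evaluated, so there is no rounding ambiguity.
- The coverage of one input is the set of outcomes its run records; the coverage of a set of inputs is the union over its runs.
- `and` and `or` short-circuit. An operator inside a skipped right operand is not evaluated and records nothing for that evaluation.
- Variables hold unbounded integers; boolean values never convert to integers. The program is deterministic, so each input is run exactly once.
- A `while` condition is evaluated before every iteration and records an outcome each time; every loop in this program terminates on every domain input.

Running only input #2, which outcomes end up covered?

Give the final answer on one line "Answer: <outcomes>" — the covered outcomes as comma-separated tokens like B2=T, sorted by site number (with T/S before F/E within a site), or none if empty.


Event log for input #2 (h=6, q=5, w=4):
  B1->T, B2->T, B1->T, B2->F, B1->T, B2->F, B1->T, B2->F, B1->F, B3->T
  B3->T, B3->T, B3->F, B5->E, B6->S, B4->F, B8->E, B7->T
as a set, this run covers: B1=T, B1=F, B2=T, B2=F, B3=T, B3=F, B4=F, B5=E, B6=S, B7=T, B8=E
Answer: B1=T, B1=F, B2=T, B2=F, B3=T, B3=F, B4=F, B5=E, B6=S, B7=T, B8=E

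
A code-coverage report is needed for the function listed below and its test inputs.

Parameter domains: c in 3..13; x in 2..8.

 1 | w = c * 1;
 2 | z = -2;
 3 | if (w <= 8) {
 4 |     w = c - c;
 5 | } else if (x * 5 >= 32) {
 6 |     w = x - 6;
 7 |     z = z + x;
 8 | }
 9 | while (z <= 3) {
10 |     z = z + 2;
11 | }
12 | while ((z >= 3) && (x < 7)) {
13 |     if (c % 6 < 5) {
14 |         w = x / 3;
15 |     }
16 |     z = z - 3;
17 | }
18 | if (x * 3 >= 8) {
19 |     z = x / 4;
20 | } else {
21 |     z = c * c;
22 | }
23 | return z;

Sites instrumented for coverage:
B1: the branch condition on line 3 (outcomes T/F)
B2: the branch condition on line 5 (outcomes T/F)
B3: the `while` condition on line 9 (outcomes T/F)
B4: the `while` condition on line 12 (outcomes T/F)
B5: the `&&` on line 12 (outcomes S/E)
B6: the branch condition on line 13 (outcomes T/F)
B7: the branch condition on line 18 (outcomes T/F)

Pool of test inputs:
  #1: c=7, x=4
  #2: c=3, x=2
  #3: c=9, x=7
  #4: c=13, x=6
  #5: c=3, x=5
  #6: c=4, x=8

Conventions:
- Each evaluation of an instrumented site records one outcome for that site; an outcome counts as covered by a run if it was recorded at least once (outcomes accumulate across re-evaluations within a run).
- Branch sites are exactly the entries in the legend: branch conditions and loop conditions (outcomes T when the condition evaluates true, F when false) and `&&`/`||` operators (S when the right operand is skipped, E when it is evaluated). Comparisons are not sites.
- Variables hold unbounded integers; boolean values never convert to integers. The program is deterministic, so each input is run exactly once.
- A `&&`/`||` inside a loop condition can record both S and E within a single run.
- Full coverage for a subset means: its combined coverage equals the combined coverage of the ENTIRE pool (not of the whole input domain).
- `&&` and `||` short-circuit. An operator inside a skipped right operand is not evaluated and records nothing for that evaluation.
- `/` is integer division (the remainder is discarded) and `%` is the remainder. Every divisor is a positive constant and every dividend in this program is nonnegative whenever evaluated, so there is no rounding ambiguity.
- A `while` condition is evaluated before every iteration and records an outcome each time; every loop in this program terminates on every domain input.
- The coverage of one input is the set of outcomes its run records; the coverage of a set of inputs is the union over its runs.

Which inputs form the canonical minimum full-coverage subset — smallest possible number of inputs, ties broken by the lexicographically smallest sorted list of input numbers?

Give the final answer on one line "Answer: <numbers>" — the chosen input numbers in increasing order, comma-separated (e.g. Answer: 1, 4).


input #1 (c=7, x=4): events B1->T, B3->T, B3->T, B3->T, B3->F, B5->E, B4->T, B6->T, B5->S, B4->F, B7->T; covers B1=T, B3=T, B3=F, B4=T, B4=F, B5=S, B5=E, B6=T, B7=T
input #2 (c=3, x=2): events B1->T, B3->T, B3->T, B3->T, B3->F, B5->E, B4->T, B6->T, B5->S, B4->F, B7->F; covers B1=T, B3=T, B3=F, B4=T, B4=F, B5=S, B5=E, B6=T, B7=F
input #3 (c=9, x=7): events B1->F, B2->T, B3->F, B5->E, B4->F, B7->T; covers B1=F, B2=T, B3=F, B4=F, B5=E, B7=T
input #4 (c=13, x=6): events B1->F, B2->F, B3->T, B3->T, B3->T, B3->F, B5->E, B4->T, B6->T, B5->S, B4->F, B7->T; covers B1=F, B2=F, B3=T, B3=F, B4=T, B4=F, B5=S, B5=E, B6=T, B7=T
input #5 (c=3, x=5): events B1->T, B3->T, B3->T, B3->T, B3->F, B5->E, B4->T, B6->T, B5->S, B4->F, B7->T; covers B1=T, B3=T, B3=F, B4=T, B4=F, B5=S, B5=E, B6=T, B7=T
input #6 (c=4, x=8): events B1->T, B3->T, B3->T, B3->T, B3->F, B5->E, B4->F, B7->T; covers B1=T, B3=T, B3=F, B4=F, B5=E, B7=T
pool-wide coverage (13 outcomes): B1=T, B1=F, B2=T, B2=F, B3=T, B3=F, B4=T, B4=F, B5=S, B5=E, B6=T, B7=T, B7=F
every size-1 subset falls short of the 13 outcomes (best: 10/13)
every size-2 subset falls short of the 13 outcomes (best: 12/13)
size 3: inputs {2, 3, 4} cover all 13 outcomes, and no lexicographically smaller subset of this size does
Answer: 2, 3, 4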